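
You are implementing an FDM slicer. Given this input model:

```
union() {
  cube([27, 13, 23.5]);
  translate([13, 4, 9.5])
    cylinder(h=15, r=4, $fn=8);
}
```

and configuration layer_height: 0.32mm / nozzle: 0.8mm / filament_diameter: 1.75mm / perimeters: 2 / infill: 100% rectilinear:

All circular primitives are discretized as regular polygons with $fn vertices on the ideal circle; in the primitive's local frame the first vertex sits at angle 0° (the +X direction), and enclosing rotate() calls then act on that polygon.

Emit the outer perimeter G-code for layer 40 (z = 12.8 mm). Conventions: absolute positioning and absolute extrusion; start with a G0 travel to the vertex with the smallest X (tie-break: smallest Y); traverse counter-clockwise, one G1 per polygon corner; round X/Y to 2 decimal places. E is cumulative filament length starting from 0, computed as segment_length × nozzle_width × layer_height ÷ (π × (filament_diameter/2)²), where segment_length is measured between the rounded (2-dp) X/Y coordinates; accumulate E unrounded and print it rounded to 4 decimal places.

At z = 12.8 mm: the cube is present — its section is the full 27×13 rectangle; the r=4 cylinder at (13, 4) gives a regular 8-gon of circumradius 4 (constant along its height); Combining (union): the r=4 cylinder at (13, 4) lies entirely inside the 27×13 cube, so the union is just the 27×13 cube — 1 connected region. The outline is a single polygon with 4 vertices. Extrusion per mm of travel: 0.8 × 0.32 / (π × 0.875²) = 0.106432. Accumulating E over each segment gives final E = 8.5146.

G0 X0.00 Y0.00 Z12.80
G1 X27.00 Y0.00 E2.8737
G1 X27.00 Y13.00 E4.2573
G1 X0.00 Y13.00 E7.1310
G1 X0.00 Y0.00 E8.5146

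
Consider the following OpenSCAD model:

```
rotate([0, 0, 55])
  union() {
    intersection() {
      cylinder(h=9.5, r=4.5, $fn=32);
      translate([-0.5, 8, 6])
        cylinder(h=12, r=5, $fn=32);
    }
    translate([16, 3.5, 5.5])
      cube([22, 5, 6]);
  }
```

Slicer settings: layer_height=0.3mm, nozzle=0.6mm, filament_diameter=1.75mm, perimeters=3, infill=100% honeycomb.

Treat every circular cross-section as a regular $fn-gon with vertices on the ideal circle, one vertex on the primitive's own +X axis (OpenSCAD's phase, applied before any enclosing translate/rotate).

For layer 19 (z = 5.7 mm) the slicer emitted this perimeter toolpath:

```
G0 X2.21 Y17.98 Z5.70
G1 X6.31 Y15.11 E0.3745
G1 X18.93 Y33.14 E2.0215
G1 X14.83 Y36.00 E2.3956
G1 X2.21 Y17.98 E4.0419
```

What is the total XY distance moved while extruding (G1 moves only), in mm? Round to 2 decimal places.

Sum the Euclidean lengths of each G1 segment: total = 54.01 mm.

54.01 mm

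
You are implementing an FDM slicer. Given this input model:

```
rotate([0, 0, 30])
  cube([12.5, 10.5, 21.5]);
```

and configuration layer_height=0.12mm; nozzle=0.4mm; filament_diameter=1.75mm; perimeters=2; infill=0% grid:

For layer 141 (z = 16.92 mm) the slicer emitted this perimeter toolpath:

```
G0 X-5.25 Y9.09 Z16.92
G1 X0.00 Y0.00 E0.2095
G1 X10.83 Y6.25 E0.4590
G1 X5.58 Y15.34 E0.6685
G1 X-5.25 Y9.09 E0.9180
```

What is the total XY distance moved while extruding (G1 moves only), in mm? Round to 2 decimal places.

46.00 mm

Sum the Euclidean lengths of each G1 segment: total = 46.00 mm.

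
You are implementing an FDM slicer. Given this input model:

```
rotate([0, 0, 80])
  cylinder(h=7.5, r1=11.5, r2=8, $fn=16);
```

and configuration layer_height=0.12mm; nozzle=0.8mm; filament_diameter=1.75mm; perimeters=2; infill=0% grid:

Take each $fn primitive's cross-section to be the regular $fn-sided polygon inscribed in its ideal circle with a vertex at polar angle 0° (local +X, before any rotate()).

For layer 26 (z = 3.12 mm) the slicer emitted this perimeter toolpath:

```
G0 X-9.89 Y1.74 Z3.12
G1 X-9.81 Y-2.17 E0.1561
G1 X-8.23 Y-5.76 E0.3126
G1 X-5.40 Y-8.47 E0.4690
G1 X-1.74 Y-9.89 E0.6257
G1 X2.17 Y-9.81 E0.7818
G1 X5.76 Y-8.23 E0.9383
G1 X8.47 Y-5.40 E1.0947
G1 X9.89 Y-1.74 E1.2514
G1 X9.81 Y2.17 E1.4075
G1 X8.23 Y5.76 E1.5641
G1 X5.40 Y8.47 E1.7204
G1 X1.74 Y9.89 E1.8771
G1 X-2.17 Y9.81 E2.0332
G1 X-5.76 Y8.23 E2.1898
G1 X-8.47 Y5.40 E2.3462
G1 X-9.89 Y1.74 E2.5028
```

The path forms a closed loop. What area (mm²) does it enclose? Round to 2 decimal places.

308.90 mm²

Apply the shoelace formula to the sequence of (X, Y) vertices; enclosed area = 308.90 mm².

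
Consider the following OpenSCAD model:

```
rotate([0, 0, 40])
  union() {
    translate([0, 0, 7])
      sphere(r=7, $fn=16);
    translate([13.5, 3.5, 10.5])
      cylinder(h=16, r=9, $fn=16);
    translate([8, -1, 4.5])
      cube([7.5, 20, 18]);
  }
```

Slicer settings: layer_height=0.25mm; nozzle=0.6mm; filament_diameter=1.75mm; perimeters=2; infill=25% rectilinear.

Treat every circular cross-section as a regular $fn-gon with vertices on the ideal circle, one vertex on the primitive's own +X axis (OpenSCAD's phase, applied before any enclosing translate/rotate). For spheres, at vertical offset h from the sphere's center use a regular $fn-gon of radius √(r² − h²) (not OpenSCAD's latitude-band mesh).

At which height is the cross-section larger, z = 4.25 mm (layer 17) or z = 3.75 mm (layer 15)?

Layer 17 (z = 4.25): the sphere: section is a regular 16-gon, circumradius = √(r²−h²) = √(7²−2.75²) = 6.437 (area = (16/2)·6.437²·sin(360°/16) = 126.86 mm²); the cylinder at (13.5, 3.5) is absent (z outside [10.5, 26.5]); the cube at (8, -1) is absent (z outside [4.5, 22.5]); Taking the union: only the r=7 sphere is present, so the union is just that shape — area = 126.86 mm²; (whole slice rotated 40° about Z — lengths, areas and connectivity unchanged). So its area = 126.86 mm². Layer 15 (z = 3.75): the sphere: section is a regular 16-gon, circumradius = √(r²−h²) = √(7²−3.25²) = 6.200 (area = (16/2)·6.200²·sin(360°/16) = 117.68 mm²); the cylinder at (13.5, 3.5) does not reach this height (z outside [10.5, 26.5]); the cube at (8, -1) is not intersected at this z (z outside [4.5, 22.5]); Taking the union: only the r=7 sphere is present, so the union is just that shape — area = 117.68 mm²; (rotated 40° about Z; rotation is an isometry so areas/perimeters/island counts are preserved). So its area = 117.68 mm². Layer 17 is larger (126.86 vs 117.68 mm²).

layer 17 (z = 4.25 mm)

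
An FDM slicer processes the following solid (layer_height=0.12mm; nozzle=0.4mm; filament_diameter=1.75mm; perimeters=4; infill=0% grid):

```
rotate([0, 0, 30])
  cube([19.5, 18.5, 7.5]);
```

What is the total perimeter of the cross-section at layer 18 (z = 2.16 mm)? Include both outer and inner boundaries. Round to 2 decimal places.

76.00 mm

At z = 2.16 mm: the 19.5×18.5 cube contributes its full rectangle (perimeter 76.00 mm); (rotated 30° about Z; rotation is an isometry so areas/perimeters/island counts are preserved). Overall, the cross-section is a single solid region. Total boundary length (outer) = 76.00 mm.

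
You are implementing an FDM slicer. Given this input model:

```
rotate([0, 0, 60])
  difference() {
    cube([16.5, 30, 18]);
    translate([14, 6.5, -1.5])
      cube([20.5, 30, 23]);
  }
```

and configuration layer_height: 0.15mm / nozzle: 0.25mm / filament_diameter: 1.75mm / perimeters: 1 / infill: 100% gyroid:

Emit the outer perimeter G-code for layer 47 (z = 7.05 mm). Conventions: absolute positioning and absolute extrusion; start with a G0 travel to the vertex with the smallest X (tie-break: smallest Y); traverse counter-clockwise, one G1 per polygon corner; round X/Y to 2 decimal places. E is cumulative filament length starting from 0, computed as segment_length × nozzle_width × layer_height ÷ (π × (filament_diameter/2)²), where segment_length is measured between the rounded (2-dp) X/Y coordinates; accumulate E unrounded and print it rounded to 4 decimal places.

At z = 7.05 mm: the 16.5×30 cube contributes its full rectangle; the 20.5×30 cube at (14, 6.5) contributes its full rectangle; Subtracting the remaining from the first: starting from the 16.5×30 cube, the 20.5×30 cube at (14, 6.5) partially overlaps it — only the 58.75 mm² overlap (of its 615.00 mm²) is removed, clipping the outline — 1 connected region; (rotated 60° about Z; rotation is an isometry so areas/perimeters/island counts are preserved). The outline is a single polygon with 6 vertices. Extrusion per mm of travel: 0.25 × 0.15 / (π × 0.875²) = 0.015591. Accumulating E over each segment gives final E = 1.4499.

G0 X-25.98 Y15.00 Z7.05
G1 X0.00 Y0.00 E0.4677
G1 X8.25 Y14.29 E0.7250
G1 X2.62 Y17.54 E0.8263
G1 X1.37 Y15.37 E0.8654
G1 X-18.98 Y27.12 E1.2317
G1 X-25.98 Y15.00 E1.4499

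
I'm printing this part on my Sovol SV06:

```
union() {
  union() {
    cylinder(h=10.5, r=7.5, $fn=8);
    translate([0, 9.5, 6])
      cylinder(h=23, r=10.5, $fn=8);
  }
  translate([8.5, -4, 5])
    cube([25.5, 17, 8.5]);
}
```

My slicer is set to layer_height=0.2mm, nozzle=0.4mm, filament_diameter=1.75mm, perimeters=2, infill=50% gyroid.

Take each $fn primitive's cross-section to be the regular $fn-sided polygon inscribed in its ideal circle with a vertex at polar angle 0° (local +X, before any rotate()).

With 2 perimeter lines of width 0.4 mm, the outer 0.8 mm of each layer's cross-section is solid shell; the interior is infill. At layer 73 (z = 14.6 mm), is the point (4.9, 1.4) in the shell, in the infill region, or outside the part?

shell

At z = 14.6 mm: the cylinder is not intersected at this z (z outside [0, 10.5]); the r=10.5 cylinder at (0, 9.5) gives a regular 8-gon of circumradius 10.5 (constant along its height); Taking the union: only the r=10.5 cylinder at (0, 9.5) is present, so the union is just that shape — 1 connected region; the cube at (8.5, -4) is absent (z outside [5, 13.5]); Combining (union): only the result so far is present, so the union is just that shape — 1 connected region. Overall, the cross-section is a single solid region. The nearest boundary edge runs (-0.00, -1.00)→(7.42, 2.08); distance from the point to it = 0.34 mm. The point is inside the cross-section, 0.34 mm from the nearest boundary — within the 0.8 mm shell band (2 × 0.4).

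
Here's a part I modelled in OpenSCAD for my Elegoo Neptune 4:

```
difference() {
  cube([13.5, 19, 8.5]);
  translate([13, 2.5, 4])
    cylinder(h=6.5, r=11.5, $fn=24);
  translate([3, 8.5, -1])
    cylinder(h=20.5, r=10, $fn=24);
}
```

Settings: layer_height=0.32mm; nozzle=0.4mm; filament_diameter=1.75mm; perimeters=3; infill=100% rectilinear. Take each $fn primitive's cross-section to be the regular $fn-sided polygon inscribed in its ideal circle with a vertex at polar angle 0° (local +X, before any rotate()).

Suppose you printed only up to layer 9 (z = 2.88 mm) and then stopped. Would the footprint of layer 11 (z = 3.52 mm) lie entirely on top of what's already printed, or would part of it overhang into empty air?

entirely on top

Compare the two slices. At z = 2.88: the cube is present — its section is the full 13.5×19 rectangle (area 256.50 mm²); the cylinder at (13, 2.5) is absent (z outside [4, 10.5]); the r=10 cylinder at (3, 8.5) gives a regular 24-gon of circumradius 10 (constant along its height) (area = (24/2)·10.000²·sin(360°/24) = 310.58 mm²); Taking the first minus the rest: starting from the 13.5×19 cube (256.50 mm²), the r=10 cylinder at (3, 8.5) partially overlaps it — only the 205.13 mm² overlap (of its 310.58 mm²) is removed, clipping the outline — area = 51.37 mm². At z = 3.52: the cube is present — its section is the full 13.5×19 rectangle (area 256.50 mm²); the cylinder at (13, 2.5) is absent (z outside [4, 10.5]); the r=10 cylinder at (3, 8.5) contributes a regular 24-gon of circumradius 10 (area = (24/2)·10.000²·sin(360°/24) = 310.58 mm²); Taking the first minus the rest: starting from the 13.5×19 cube (256.50 mm²), the r=10 cylinder at (3, 8.5) partially overlaps it — only the 205.13 mm² overlap (of its 310.58 mm²) is removed, clipping the outline — area = 51.37 mm². Checking containment: the cross-section at z = 3.52 is a subset of the cross-section at z = 2.88.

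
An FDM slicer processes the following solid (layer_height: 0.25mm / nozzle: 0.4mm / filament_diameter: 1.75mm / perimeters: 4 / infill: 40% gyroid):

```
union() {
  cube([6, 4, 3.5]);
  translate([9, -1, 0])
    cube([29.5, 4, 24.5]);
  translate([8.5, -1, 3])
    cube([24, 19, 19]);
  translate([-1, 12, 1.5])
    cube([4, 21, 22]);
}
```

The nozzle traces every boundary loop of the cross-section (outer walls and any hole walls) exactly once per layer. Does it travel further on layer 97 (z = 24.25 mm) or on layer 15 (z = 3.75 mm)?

Layer 97 (z = 24.25): the cube is absent (z outside [0, 3.5]); the cube at (9, -1) is present — its section is the full 29.5×4 rectangle (perimeter 67.00 mm); the cube at (8.5, -1) is not intersected at this z (z outside [3, 22]); the cube at (-1, 12) is absent (z outside [1.5, 23.5]); Combining (union): only the 29.5×4 cube at (9, -1) is present, so the union is just that shape — boundary = 67.00 mm. So its perimeter = 67.00 mm. Layer 15 (z = 3.75): the cube is not intersected at this z (z outside [0, 3.5]); the cube at (9, -1) is present — its section is the full 29.5×4 rectangle (perimeter 67.00 mm); the cube at (8.5, -1) (footprint 24×19) is included at this height (perimeter 86.00 mm); the 4×21 cube at (-1, 12) contributes its full rectangle (perimeter 50.00 mm); Merging all regions: the regions partially overlap (shared area 94.00 mm²), so the edge portions inside another operand are dropped and the merged outline is re-measured after clipping — boundary = 148.00 mm. So its perimeter = 148.00 mm. Layer 15 is larger (148.00 vs 67.00 mm).

layer 15 (z = 3.75 mm)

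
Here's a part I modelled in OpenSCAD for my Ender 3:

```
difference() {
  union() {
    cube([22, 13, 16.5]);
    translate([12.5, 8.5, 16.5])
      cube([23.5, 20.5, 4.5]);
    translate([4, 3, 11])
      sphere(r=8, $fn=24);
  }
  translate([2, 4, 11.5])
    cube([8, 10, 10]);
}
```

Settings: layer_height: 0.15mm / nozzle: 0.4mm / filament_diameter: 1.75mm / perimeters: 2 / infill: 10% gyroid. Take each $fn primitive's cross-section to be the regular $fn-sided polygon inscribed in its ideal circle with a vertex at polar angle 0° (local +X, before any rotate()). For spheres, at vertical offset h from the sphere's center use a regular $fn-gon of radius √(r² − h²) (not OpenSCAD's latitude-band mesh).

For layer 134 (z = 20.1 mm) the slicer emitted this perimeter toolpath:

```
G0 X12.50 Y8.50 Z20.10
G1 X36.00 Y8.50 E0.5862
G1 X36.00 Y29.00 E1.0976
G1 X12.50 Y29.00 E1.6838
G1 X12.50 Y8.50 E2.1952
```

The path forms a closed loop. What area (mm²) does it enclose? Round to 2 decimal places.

481.75 mm²

Apply the shoelace formula to the sequence of (X, Y) vertices; enclosed area = 481.75 mm².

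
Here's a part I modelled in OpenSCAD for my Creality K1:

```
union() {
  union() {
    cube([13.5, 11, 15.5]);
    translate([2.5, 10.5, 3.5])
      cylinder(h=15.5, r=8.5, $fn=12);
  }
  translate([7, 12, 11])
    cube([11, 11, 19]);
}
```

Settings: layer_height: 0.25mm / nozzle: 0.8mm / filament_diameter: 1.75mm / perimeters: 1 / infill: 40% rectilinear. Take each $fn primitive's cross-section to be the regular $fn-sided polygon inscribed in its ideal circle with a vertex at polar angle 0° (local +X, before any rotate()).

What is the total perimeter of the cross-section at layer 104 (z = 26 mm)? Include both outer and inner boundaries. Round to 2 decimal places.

At z = 26 mm: the cube does not reach this height (z outside [0, 15.5]); the cylinder at (2.5, 10.5) is absent (z outside [3.5, 19]); Taking the union: nothing is present at this height; the cube at (7, 12) (footprint 11×11) is included at this height (perimeter 44.00 mm); Merging all regions: only the 11×11 cube at (7, 12) is present, so the union is just that shape — boundary = 44.00 mm. Overall, the cross-section is a single solid region. Total boundary length (outer) = 44.00 mm.

44.00 mm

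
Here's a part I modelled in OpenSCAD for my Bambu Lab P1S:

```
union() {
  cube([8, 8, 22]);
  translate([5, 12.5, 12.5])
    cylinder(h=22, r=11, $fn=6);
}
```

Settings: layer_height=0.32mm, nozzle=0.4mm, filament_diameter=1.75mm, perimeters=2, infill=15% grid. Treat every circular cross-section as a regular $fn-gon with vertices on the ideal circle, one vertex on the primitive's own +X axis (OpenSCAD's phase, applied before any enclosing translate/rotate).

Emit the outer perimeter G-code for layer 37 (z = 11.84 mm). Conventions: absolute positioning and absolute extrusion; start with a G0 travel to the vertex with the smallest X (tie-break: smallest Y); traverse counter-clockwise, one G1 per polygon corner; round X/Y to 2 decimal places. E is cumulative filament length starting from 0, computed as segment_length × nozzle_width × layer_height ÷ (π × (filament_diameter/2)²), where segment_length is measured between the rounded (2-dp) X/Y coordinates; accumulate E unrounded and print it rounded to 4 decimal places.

G0 X0.00 Y0.00 Z11.84
G1 X8.00 Y0.00 E0.4257
G1 X8.00 Y8.00 E0.8515
G1 X0.00 Y8.00 E1.2772
G1 X0.00 Y0.00 E1.7029

At z = 11.84 mm: the cube is present — its section is the full 8×8 rectangle; the cylinder at (5, 12.5) does not reach this height (z outside [12.5, 34.5]); Combining (union): only the 8×8 cube is present, so the union is just that shape — 1 connected region. The outline is a single polygon with 4 vertices. Extrusion per mm of travel: 0.4 × 0.32 / (π × 0.875²) = 0.053216. Accumulating E over each segment gives final E = 1.7029.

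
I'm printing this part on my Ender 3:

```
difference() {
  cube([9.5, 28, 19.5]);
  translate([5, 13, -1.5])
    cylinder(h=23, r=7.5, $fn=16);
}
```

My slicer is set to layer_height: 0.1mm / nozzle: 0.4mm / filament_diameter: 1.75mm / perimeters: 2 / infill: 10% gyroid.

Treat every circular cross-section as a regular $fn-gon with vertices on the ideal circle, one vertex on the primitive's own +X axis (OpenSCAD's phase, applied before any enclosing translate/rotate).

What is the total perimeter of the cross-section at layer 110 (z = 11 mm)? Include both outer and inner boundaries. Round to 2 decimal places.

At z = 11 mm: the cube is present — its section is the full 9.5×28 rectangle (perimeter 75.00 mm); the cylinder at (5, 13): section is a regular 16-gon, circumradius r=7.5 (perimeter = 2·16·7.500·sin(180°/16) = 46.82 mm); Taking the first minus the rest: starting from the 9.5×28 cube, the r=7.5 cylinder at (5, 13) partially overlaps it — only the 130.12 mm² overlap (of its 172.21 mm²) is removed, clipping the outline — boundary = 73.06 mm. Overall, the cross-section has 2 separate islands. Total boundary length (outer) = 73.06 mm.

73.06 mm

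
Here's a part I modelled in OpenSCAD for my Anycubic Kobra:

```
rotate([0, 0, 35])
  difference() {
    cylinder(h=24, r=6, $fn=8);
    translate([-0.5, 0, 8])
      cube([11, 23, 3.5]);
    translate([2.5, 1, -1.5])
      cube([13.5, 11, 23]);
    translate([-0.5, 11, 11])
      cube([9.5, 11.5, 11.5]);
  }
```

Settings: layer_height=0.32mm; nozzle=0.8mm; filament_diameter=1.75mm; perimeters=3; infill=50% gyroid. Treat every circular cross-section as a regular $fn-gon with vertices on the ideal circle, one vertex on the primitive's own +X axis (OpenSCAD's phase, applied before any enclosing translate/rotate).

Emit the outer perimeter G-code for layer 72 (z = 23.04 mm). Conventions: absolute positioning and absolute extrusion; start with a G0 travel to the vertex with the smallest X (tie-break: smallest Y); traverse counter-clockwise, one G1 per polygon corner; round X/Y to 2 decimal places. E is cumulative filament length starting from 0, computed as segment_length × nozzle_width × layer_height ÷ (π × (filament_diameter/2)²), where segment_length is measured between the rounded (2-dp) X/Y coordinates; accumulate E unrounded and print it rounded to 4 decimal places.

At z = 23.04 mm: the cylinder: section is a regular 8-gon, circumradius r=6; the cube at (-0.5, 0) is not intersected at this z (z outside [8, 11.5]); the cube at (2.5, 1) is not intersected at this z (z outside [-1.5, 21.5]); the cube at (-0.5, 11) is absent (z outside [11, 22.5]); Taking the first minus the rest: none of the subtracted shapes is present at this height, so the r=6 cylinder is unchanged — 1 connected region; (rotated 35° about Z; rotation is an isometry so areas/perimeters/island counts are preserved). The outline is a single polygon with 8 vertices. Extrusion per mm of travel: 0.8 × 0.32 / (π × 0.875²) = 0.106432. Accumulating E over each segment gives final E = 3.9088.

G0 X-5.91 Y1.04 Z23.04
G1 X-4.91 Y-3.44 E0.4886
G1 X-1.04 Y-5.91 E0.9772
G1 X3.44 Y-4.91 E1.4657
G1 X5.91 Y-1.04 E1.9544
G1 X4.91 Y3.44 E2.4429
G1 X1.04 Y5.91 E2.9316
G1 X-3.44 Y4.91 E3.4201
G1 X-5.91 Y1.04 E3.9088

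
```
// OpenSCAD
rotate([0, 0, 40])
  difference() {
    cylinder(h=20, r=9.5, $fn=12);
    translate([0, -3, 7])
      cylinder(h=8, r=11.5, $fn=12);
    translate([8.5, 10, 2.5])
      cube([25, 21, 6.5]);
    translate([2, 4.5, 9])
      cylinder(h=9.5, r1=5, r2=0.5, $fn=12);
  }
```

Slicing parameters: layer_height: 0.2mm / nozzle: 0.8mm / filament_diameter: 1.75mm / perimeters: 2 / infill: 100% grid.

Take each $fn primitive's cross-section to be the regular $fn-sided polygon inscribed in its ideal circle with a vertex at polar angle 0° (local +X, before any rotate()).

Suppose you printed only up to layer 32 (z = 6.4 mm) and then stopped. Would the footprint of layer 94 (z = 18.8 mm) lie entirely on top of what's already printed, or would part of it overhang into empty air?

Compare the two slices. At z = 6.4: the r=9.5 cylinder contributes a regular 12-gon of circumradius 9.5 (area = (12/2)·9.500²·sin(360°/12) = 270.75 mm²); the cylinder at (0, -3) is absent (z outside [7, 15]); the cube at (8.5, 10) (footprint 25×21) is included at this height (area 525.00 mm²); the cone at (2, 4.5) does not reach this height (z outside [9, 18.5]); Subtracting the remaining from the first: starting from the r=9.5 cylinder (270.75 mm²), the 25×21 cube at (8.5, 10) misses the remaining region (no effect) — area = 270.75 mm²; (rotated 40° about Z; rotation is an isometry so areas/perimeters/island counts are preserved). At z = 18.8: the r=9.5 cylinder contributes a regular 12-gon of circumradius 9.5 (area = (12/2)·9.500²·sin(360°/12) = 270.75 mm²); the cylinder at (0, -3) does not reach this height (z outside [7, 15]); the cube at (8.5, 10) does not reach this height (z outside [2.5, 9]); the cone at (2, 4.5) does not reach this height (z outside [9, 18.5]); Subtracting the remaining from the first: none of the subtracted shapes is present at this height, so the r=9.5 cylinder is unchanged — area = 270.75 mm²; (rotated 40° about Z; rotation is an isometry so areas/perimeters/island counts are preserved). Checking containment: the cross-section at z = 18.8 is a subset of the cross-section at z = 6.4.

entirely on top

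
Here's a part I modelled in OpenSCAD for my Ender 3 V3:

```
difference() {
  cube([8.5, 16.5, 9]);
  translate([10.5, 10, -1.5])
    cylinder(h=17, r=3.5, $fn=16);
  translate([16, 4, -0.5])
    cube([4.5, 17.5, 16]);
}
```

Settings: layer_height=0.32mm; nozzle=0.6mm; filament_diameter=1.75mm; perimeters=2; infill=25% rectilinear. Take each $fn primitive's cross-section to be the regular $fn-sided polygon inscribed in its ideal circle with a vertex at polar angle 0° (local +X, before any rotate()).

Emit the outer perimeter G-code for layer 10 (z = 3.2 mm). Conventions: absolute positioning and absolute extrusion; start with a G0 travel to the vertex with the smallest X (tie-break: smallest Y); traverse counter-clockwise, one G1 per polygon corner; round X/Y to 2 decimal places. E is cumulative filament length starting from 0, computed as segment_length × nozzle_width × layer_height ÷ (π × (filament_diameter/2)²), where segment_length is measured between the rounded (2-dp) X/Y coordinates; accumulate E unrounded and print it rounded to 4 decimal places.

G0 X0.00 Y0.00 Z3.20
G1 X8.50 Y0.00 E0.6785
G1 X8.50 Y7.21 E1.2540
G1 X8.03 Y7.53 E1.2994
G1 X7.27 Y8.66 E1.4081
G1 X7.00 Y10.00 E1.5172
G1 X7.27 Y11.34 E1.6264
G1 X8.03 Y12.47 E1.7351
G1 X8.50 Y12.79 E1.7805
G1 X8.50 Y16.50 E2.0766
G1 X0.00 Y16.50 E2.7551
G1 X0.00 Y0.00 E4.0722

At z = 3.2 mm: the cube is present — its section is the full 8.5×16.5 rectangle; the r=3.5 cylinder at (10.5, 10) gives a regular 16-gon of circumradius 3.5 (constant along its height); the cube at (16, 4) (footprint 4.5×17.5) is included at this height; Taking the first minus the rest: starting from the 8.5×16.5 cube, the r=3.5 cylinder at (10.5, 10) partially overlaps it — only the 5.75 mm² overlap (of its 37.50 mm²) is removed, clipping the outline; the 4.5×17.5 cube at (16, 4) misses the remaining region (no effect) — 1 connected region. The outline is a single polygon with 11 vertices. Extrusion per mm of travel: 0.6 × 0.32 / (π × 0.875²) = 0.079824. Accumulating E over each segment gives final E = 4.0722.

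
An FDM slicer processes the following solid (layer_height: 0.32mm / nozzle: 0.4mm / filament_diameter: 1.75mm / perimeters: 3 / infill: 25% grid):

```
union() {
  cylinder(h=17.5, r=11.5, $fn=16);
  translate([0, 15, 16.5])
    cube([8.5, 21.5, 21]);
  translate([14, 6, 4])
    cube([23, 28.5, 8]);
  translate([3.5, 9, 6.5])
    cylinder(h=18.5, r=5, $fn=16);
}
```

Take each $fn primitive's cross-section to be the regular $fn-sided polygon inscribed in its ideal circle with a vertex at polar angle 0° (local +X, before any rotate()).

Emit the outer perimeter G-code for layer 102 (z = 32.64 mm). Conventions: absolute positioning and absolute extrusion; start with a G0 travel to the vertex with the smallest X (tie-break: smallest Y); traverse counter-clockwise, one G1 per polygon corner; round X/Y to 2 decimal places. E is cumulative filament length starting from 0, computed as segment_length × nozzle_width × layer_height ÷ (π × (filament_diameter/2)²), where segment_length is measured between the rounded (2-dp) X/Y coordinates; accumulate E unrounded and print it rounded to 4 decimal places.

G0 X0.00 Y15.00 Z32.64
G1 X8.50 Y15.00 E0.4523
G1 X8.50 Y36.50 E1.5965
G1 X0.00 Y36.50 E2.0488
G1 X0.00 Y15.00 E3.1930

At z = 32.64 mm: the cylinder does not reach this height (z outside [0, 17.5]); the cube at (0, 15) (footprint 8.5×21.5) is included at this height; the cube at (14, 6) does not reach this height (z outside [4, 12]); the cylinder at (3.5, 9) is absent (z outside [6.5, 25]); Merging all regions: only the 8.5×21.5 cube at (0, 15) is present, so the union is just that shape — 1 connected region. The outline is a single polygon with 4 vertices. Extrusion per mm of travel: 0.4 × 0.32 / (π × 0.875²) = 0.053216. Accumulating E over each segment gives final E = 3.1930.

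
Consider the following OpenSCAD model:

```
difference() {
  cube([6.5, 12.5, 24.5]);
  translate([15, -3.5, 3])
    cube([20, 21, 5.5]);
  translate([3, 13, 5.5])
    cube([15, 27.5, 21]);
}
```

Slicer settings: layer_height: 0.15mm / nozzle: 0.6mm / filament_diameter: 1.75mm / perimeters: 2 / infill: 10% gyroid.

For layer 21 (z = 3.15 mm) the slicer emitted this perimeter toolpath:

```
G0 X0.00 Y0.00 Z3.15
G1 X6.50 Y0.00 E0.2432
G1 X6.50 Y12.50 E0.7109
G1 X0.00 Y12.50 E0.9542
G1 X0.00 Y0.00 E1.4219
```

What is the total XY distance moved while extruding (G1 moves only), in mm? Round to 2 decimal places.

Sum the Euclidean lengths of each G1 segment: total = 38.00 mm.

38.00 mm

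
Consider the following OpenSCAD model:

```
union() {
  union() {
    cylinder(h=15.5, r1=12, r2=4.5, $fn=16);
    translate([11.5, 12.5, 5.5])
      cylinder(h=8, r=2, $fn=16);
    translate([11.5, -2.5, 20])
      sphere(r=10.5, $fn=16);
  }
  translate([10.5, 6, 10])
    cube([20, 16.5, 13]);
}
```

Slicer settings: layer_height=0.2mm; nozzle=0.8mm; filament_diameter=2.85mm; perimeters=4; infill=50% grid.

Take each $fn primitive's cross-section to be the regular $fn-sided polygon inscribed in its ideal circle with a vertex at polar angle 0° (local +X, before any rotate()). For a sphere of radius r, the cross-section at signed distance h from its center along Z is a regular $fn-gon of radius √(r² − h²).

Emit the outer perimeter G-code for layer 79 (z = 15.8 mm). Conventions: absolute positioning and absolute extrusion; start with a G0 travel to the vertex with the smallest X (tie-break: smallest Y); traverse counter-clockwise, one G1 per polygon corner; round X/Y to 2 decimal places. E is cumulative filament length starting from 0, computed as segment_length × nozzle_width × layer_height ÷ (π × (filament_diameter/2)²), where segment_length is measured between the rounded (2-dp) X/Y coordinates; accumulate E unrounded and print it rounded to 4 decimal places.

At z = 15.8 mm: the cone does not reach this height (z outside [0, 15.5]); the cylinder at (11.5, 12.5) is not intersected at this z (z outside [5.5, 13.5]); the r=10.5 sphere at (11.5, -2.5) slices to a regular 16-gon of circumradius 9.623 (√(r²−h²) with h=4.2 from center); Taking the union: only the r=10.5 sphere at (11.5, -2.5) is present, so the union is just that shape — 1 connected region; the cube at (10.5, 6) (footprint 20×16.5) is included at this height; Combining (union): the regions partially overlap (shared area 3.93 mm²), so overlapping operands fuse into one piece — 1 connected region. The outline is a single polygon with 19 vertices. Extrusion per mm of travel: 0.8 × 0.2 / (π × 1.425²) = 0.025081. Accumulating E over each segment gives final E = 3.0445.

G0 X1.88 Y-2.50 Z15.80
G1 X2.61 Y-6.18 E0.0941
G1 X4.70 Y-9.30 E0.1883
G1 X7.82 Y-11.39 E0.2825
G1 X11.50 Y-12.12 E0.3766
G1 X15.18 Y-11.39 E0.4707
G1 X18.30 Y-9.30 E0.5648
G1 X20.39 Y-6.18 E0.6590
G1 X21.12 Y-2.50 E0.7531
G1 X20.39 Y1.18 E0.8472
G1 X18.30 Y4.30 E0.9414
G1 X15.77 Y6.00 E1.0179
G1 X30.50 Y6.00 E1.3873
G1 X30.50 Y22.50 E1.8011
G1 X10.50 Y22.50 E2.3027
G1 X10.50 Y6.92 E2.6935
G1 X7.82 Y6.39 E2.7620
G1 X4.70 Y4.30 E2.8562
G1 X2.61 Y1.18 E2.9504
G1 X1.88 Y-2.50 E3.0445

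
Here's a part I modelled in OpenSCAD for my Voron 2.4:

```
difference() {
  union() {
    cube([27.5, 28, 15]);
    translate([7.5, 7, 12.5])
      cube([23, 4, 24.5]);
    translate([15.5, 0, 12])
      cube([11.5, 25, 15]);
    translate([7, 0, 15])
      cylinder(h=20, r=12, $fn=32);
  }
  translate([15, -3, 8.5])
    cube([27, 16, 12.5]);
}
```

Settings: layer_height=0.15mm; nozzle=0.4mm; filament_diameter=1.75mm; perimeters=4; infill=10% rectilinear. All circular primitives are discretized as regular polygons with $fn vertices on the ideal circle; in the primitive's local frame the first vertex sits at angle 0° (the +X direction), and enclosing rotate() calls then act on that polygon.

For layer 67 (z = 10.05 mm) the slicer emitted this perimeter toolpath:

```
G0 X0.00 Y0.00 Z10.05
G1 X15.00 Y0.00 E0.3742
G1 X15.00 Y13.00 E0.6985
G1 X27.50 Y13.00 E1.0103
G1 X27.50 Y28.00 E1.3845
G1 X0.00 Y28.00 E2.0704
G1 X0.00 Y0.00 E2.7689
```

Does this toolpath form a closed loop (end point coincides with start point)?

Start point (G0): (0.00, 0.00). End point (last G1): the path returns to the start — closed.

yes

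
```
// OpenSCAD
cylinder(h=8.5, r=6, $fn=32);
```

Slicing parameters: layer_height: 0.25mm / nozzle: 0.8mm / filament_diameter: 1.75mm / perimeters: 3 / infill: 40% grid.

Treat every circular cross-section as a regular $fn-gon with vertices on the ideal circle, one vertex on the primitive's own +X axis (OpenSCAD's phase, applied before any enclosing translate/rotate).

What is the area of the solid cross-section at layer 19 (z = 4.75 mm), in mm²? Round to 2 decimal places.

At z = 4.75 mm: the cylinder: section is a regular 32-gon, circumradius r=6 (area = (32/2)·6.000²·sin(360°/32) = 112.37 mm²). Overall, the cross-section is a single solid region. Net area = 112.37 mm².

112.37 mm²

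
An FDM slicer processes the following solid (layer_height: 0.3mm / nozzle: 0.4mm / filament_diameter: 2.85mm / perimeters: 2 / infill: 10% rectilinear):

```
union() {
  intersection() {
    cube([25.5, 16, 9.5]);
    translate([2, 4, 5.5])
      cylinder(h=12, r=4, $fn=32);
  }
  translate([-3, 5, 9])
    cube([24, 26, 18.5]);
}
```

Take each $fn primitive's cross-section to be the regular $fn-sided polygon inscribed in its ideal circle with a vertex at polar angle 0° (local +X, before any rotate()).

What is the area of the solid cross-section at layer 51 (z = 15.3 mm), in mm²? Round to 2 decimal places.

At z = 15.3 mm: the cube does not reach this height (z outside [0, 9.5]); the r=4 cylinder at (2, 4) gives a regular 32-gon of circumradius 4 (constant along its height) (area = (32/2)·4.000²·sin(360°/32) = 49.94 mm²); Keeping only the common overlap: at least one operand is absent at this height, so nothing remains; the cube at (-3, 5) (footprint 24×26) is included at this height (area 624.00 mm²); Merging all regions: only the 24×26 cube at (-3, 5) is present, so the union is just that shape — area = 624.00 mm². Overall, the cross-section is a single solid region. Net area = 624.00 mm².

624.00 mm²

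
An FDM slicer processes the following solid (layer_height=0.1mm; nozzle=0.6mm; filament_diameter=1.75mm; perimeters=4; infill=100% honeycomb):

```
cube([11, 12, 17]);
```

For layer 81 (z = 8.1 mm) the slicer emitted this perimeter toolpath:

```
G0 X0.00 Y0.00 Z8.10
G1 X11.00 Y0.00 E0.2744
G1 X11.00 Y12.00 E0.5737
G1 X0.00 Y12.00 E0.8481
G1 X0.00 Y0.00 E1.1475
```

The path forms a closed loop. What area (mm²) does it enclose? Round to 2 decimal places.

Apply the shoelace formula to the sequence of (X, Y) vertices; enclosed area = 132.00 mm².

132.00 mm²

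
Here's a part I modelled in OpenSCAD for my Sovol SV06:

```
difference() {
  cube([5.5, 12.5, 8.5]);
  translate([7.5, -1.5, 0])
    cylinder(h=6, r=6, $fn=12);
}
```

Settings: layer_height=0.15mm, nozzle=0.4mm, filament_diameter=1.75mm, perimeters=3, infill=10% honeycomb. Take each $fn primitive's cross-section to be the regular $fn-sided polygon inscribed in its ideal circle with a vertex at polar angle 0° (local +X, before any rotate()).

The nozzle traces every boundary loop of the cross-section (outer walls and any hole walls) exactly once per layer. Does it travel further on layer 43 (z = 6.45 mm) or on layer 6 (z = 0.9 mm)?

layer 43 (z = 6.45 mm)

Layer 43 (z = 6.45): the cube is present — its section is the full 5.5×12.5 rectangle (perimeter 36.00 mm); the cylinder at (7.5, -1.5) does not reach this height (z outside [0, 6]); After the difference (first − rest): none of the subtracted shapes is present at this height, so the 5.5×12.5 cube is unchanged — boundary = 36.00 mm. So its perimeter = 36.00 mm. Layer 6 (z = 0.9): the cube (footprint 5.5×12.5) is included at this height (perimeter 36.00 mm); the r=6 cylinder at (7.5, -1.5) contributes a regular 12-gon of circumradius 6 (perimeter = 2·12·6.000·sin(180°/12) = 37.27 mm); Subtracting the remaining from the first: starting from the 5.5×12.5 cube, the r=6 cylinder at (7.5, -1.5) partially overlaps it — only the 9.84 mm² overlap (of its 108.00 mm²) is removed, clipping the outline — boundary = 34.13 mm. So its perimeter = 34.13 mm. Layer 43 is larger (36.00 vs 34.13 mm).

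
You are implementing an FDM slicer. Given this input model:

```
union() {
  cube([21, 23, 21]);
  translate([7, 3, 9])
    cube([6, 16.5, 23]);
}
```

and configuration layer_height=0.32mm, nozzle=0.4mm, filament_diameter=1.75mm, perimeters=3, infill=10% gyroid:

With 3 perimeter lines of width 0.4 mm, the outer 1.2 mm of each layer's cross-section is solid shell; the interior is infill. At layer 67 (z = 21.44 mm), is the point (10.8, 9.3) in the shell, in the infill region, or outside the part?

infill

At z = 21.44 mm: the cube is not intersected at this z (z outside [0, 21]); the cube at (7, 3) is present — its section is the full 6×16.5 rectangle; Combining (union): only the 6×16.5 cube at (7, 3) is present, so the union is just that shape — 1 connected region. Overall, the cross-section is a single solid region. The nearest boundary edge runs (13.00, 3.00)→(13.00, 19.50); distance from the point to it = 2.20 mm. The point is inside the cross-section and 2.20 mm from the nearest boundary — more than the 1.2 mm shell width (3 × 0.4), so it's in the infill interior.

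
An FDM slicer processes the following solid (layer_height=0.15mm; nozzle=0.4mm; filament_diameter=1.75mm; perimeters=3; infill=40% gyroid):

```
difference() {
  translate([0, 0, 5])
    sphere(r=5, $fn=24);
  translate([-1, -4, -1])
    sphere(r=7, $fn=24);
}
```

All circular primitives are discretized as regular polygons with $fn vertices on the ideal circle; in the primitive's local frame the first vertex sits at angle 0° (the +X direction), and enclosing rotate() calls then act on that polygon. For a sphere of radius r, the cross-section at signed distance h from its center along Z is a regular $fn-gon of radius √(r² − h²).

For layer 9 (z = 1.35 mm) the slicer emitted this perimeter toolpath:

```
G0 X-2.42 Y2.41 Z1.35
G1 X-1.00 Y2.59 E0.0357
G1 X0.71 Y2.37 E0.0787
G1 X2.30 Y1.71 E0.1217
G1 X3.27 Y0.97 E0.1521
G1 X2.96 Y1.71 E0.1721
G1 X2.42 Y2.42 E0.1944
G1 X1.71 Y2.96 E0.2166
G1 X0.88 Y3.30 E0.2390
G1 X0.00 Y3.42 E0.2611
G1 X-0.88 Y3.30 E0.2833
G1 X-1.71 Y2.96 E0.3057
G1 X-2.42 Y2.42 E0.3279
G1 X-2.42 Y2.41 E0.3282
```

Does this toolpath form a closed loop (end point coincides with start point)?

Start point (G0): (-2.42, 2.41). End point (last G1): the path returns to the start — closed.

yes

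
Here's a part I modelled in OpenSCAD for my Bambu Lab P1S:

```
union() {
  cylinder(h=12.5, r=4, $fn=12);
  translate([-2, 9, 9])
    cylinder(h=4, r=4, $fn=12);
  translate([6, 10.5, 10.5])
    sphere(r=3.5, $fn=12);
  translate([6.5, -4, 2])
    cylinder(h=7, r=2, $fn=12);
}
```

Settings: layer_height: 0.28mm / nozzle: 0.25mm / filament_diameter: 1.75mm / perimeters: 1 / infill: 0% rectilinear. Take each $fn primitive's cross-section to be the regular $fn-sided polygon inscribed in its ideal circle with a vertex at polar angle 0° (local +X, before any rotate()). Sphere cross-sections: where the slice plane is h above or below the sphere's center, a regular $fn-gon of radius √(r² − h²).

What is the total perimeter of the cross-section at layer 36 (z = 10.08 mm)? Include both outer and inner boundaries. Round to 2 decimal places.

At z = 10.08 mm: the cylinder: section is a regular 12-gon, circumradius r=4 (perimeter = 2·12·4.000·sin(180°/12) = 24.85 mm); the r=4 cylinder at (-2, 9) gives a regular 12-gon of circumradius 4 (constant along its height) (perimeter = 2·12·4.000·sin(180°/12) = 24.85 mm); the r=3.5 sphere at (6, 10.5) contributes a regular 12-gon of circumradius √(3.5²−0.42²) = 3.475 (perimeter = 2·12·3.475·sin(180°/12) = 21.58 mm); the cylinder at (6.5, -4) does not reach this height (z outside [2, 9]); Combining (union): the 3 present regions are separate (no shared area or edge), so areas and boundary lengths simply add and each stays a separate island — boundary = 71.28 mm. Overall, the cross-section has 3 separate islands. Total boundary length (outer) = 71.28 mm.

71.28 mm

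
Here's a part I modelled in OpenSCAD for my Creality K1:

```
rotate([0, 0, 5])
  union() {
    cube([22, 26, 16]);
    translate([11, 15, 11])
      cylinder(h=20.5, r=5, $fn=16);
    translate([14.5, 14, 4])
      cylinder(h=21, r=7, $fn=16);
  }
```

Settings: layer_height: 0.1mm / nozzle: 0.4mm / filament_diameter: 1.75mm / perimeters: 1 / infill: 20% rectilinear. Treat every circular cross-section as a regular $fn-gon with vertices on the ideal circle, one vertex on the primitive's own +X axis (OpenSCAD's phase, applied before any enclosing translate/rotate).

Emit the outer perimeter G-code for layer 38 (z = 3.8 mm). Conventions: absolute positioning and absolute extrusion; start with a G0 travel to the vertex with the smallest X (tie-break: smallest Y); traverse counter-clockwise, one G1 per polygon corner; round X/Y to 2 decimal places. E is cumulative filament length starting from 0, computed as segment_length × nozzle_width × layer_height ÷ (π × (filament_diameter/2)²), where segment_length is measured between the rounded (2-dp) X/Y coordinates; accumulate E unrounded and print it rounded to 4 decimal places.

At z = 3.8 mm: the cube is present — its section is the full 22×26 rectangle; the cylinder at (11, 15) is not intersected at this z (z outside [11, 31.5]); the cylinder at (14.5, 14) is not intersected at this z (z outside [4, 25]); Merging all regions: only the 22×26 cube is present, so the union is just that shape — 1 connected region; (whole slice rotated 5° about Z — lengths, areas and connectivity unchanged). The outline is a single polygon with 4 vertices. Extrusion per mm of travel: 0.4 × 0.1 / (π × 0.875²) = 0.016630. Accumulating E over each segment gives final E = 1.5966.

G0 X-2.27 Y25.90 Z3.80
G1 X0.00 Y0.00 E0.4324
G1 X21.92 Y1.92 E0.7983
G1 X19.65 Y27.82 E1.2307
G1 X-2.27 Y25.90 E1.5966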